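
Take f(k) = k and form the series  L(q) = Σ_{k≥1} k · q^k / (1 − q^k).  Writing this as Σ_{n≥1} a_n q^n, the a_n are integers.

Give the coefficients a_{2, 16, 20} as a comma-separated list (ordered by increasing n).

3, 31, 42

q^2  k|2↦f(k): 2:2 1:1  a_2=3
d|16:{16,8,4,2,1}  Σf=16+8+4+2+1=31
n=20: 20·1 10·2 5·4 4·5 2·10 1·20  f→[20+10+5+4+2+1]=42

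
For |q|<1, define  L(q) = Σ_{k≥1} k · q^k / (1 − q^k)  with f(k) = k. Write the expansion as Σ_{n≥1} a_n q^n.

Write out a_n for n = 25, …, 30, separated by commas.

31, 42, 40, 56, 30, 72

[q^25] f(1)=1,f(5)=5,f(25)=25 ⇒ 31
q^26  k|26↦f(k): 1:1 2:2 13:13 26:26  a_26=42
n=27: 27·1 9·3 3·9 1·27  f→[27+9+3+1]=40
[q^28] f(1)=1,f(2)=2,f(4)=4,f(7)=7,f(14)=14,f(28)=28 ⇒ 56
d|29:{1,29}  Σf=1+29=30
[q^30] f(1)=1,f(2)=2,f(3)=3,f(5)=5,f(6)=6,f(10)=10,f(15)=15,f(30)=30 ⇒ 72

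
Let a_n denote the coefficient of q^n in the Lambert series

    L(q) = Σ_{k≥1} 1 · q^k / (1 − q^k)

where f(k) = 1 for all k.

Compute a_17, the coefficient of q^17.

a_17 = 2

d|17:{17,1}  Σf=1+1=2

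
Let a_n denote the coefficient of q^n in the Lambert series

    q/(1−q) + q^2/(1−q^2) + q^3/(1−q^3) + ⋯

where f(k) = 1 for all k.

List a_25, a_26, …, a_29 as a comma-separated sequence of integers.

3, 4, 4, 6, 2

q^25  k|25↦f(k): 25:1 5:1 1:1  a_25=3
q^26  k|26↦f(k): 26:1 13:1 2:1 1:1  a_26=4
q^27  k|27↦f(k): 1:1 3:1 9:1 27:1  a_27=4
[q^28] f(28)=1,f(14)=1,f(7)=1,f(4)=1,f(2)=1,f(1)=1 ⇒ 6
q^29  k|29↦f(k): 29:1 1:1  a_29=2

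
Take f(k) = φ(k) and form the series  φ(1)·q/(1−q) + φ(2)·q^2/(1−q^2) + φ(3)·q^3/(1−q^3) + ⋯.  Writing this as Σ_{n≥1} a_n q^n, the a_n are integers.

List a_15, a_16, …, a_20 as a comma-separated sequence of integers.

q^15  k|15↦φ(k): 15:8 5:4 3:2 1:1  a_15=15
q^16  k|16↦φ(k): 1:1 2:1 4:2 8:4 16:8  a_16=16
d|17:{17,1}  Σφ=16+1=17
d|18:{1,2,3,6,9,18}  Σφ=1+1+2+2+6+6=18
d|19:{19,1}  Σφ=18+1=19
[q^20] φ(20)=8,φ(10)=4,φ(5)=4,φ(4)=2,φ(2)=1,φ(1)=1 ⇒ 20

15, 16, 17, 18, 19, 20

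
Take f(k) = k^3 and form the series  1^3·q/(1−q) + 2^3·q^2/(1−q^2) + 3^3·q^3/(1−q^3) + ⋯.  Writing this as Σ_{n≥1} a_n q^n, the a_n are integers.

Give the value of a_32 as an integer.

a_32 = 37449

d|32:{32,16,8,4,2,1}  Σf=32768+4096+512+64+8+1=37449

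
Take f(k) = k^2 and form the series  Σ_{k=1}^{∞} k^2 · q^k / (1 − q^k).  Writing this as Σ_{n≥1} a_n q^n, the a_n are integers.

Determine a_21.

a_21 = 500

d|21:{21,7,3,1}  Σf=441+49+9+1=500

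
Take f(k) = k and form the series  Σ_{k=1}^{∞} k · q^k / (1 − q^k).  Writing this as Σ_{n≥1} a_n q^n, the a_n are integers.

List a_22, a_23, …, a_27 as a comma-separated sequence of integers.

n=22: 1·22 2·11 11·2 22·1  f→[1+2+11+22]=36
[q^23] f(1)=1,f(23)=23 ⇒ 24
q^24  k|24↦f(k): 24:24 12:12 8:8 6:6 4:4 3:3 2:2 1:1  a_24=60
n=25: 1·25 5·5 25·1  f→[1+5+25]=31
d|26:{1,2,13,26}  Σf=1+2+13+26=42
q^27  k|27↦f(k): 27:27 9:9 3:3 1:1  a_27=40

36, 24, 60, 31, 42, 40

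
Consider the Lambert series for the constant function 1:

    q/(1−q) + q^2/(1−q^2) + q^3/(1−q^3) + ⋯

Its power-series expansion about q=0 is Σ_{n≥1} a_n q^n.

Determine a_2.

d|2:{2,1}  Σf=1+1=2

a_2 = 2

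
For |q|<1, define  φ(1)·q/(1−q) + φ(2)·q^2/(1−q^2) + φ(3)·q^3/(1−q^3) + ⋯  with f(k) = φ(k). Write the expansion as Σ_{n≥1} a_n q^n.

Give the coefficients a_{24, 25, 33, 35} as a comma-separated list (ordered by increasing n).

q^24  k|24↦φ(k): 24:8 12:4 8:4 6:2 4:2 3:2 2:1 1:1  a_24=24
[q^25] φ(25)=20,φ(5)=4,φ(1)=1 ⇒ 25
n=33: 33·1 11·3 3·11 1·33  φ→[20+10+2+1]=33
n=35: 35·1 7·5 5·7 1·35  φ→[24+6+4+1]=35

24, 25, 33, 35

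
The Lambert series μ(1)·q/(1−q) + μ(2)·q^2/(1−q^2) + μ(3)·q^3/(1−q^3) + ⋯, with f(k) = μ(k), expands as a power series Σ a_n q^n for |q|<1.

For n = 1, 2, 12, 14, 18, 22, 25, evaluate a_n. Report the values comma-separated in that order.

[q^1] μ(1)=1 ⇒ 1
n=2: 1·2 2·1  μ→[1+(-1)]=0
d|12:{1,2,3,4,6,12}  Σμ=1+(-1)+(-1)+0+1+0=0
[q^14] μ(14)=1,μ(7)=-1,μ(2)=-1,μ(1)=1 ⇒ 0
q^18  k|18↦μ(k): 1:1 2:-1 3:-1 6:1 9:0 18:0  a_18=0
d|22:{22,11,2,1}  Σμ=1+(-1)+(-1)+1=0
d|25:{1,5,25}  Σμ=1+(-1)+0=0

1, 0, 0, 0, 0, 0, 0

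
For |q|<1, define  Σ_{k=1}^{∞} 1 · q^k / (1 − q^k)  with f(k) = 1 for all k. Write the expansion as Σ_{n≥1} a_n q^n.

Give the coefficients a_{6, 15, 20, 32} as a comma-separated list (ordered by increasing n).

4, 4, 6, 6

q^6  k|6↦f(k): 6:1 3:1 2:1 1:1  a_6=4
d|15:{15,5,3,1}  Σf=1+1+1+1=4
n=20: 20·1 10·2 5·4 4·5 2·10 1·20  f→[1+1+1+1+1+1]=6
q^32  k|32↦f(k): 1:1 2:1 4:1 8:1 16:1 32:1  a_32=6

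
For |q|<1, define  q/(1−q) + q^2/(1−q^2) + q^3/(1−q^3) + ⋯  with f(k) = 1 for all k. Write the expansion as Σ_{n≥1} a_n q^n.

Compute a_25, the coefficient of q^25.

[q^25] f(25)=1,f(5)=1,f(1)=1 ⇒ 3

a_25 = 3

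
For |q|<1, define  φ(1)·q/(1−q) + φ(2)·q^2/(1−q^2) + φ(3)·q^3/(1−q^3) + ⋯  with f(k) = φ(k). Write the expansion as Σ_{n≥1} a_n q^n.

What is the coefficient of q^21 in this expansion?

n=21: 1·21 3·7 7·3 21·1  φ→[1+2+6+12]=21

a_21 = 21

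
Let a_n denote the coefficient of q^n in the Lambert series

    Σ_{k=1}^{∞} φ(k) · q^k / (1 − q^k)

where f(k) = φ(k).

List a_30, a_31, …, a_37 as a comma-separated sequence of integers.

n=30: 1·30 2·15 3·10 5·6 6·5 10·3 15·2 30·1  φ→[1+1+2+4+2+4+8+8]=30
q^31  k|31↦φ(k): 31:30 1:1  a_31=31
n=32: 1·32 2·16 4·8 8·4 16·2 32·1  φ→[1+1+2+4+8+16]=32
[q^33] φ(1)=1,φ(3)=2,φ(11)=10,φ(33)=20 ⇒ 33
q^34  k|34↦φ(k): 1:1 2:1 17:16 34:16  a_34=34
q^35  k|35↦φ(k): 1:1 5:4 7:6 35:24  a_35=35
[q^36] φ(1)=1,φ(2)=1,φ(3)=2,φ(4)=2,φ(6)=2,φ(9)=6,φ(12)=4,φ(18)=6,φ(36)=12 ⇒ 36
q^37  k|37↦φ(k): 37:36 1:1  a_37=37

30, 31, 32, 33, 34, 35, 36, 37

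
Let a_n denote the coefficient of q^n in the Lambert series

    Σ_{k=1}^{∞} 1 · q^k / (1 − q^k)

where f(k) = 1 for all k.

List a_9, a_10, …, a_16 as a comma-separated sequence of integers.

3, 4, 2, 6, 2, 4, 4, 5

q^9  k|9↦f(k): 1:1 3:1 9:1  a_9=3
q^10  k|10↦f(k): 1:1 2:1 5:1 10:1  a_10=4
[q^11] f(1)=1,f(11)=1 ⇒ 2
[q^12] f(12)=1,f(6)=1,f(4)=1,f(3)=1,f(2)=1,f(1)=1 ⇒ 6
q^13  k|13↦f(k): 13:1 1:1  a_13=2
q^14  k|14↦f(k): 14:1 7:1 2:1 1:1  a_14=4
d|15:{15,5,3,1}  Σf=1+1+1+1=4
q^16  k|16↦f(k): 1:1 2:1 4:1 8:1 16:1  a_16=5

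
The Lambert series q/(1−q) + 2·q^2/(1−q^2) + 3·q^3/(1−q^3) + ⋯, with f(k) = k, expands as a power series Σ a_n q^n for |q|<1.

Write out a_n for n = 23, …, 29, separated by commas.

n=23: 1·23 23·1  f→[1+23]=24
q^24  k|24↦f(k): 24:24 12:12 8:8 6:6 4:4 3:3 2:2 1:1  a_24=60
d|25:{1,5,25}  Σf=1+5+25=31
[q^26] f(1)=1,f(2)=2,f(13)=13,f(26)=26 ⇒ 42
q^27  k|27↦f(k): 27:27 9:9 3:3 1:1  a_27=40
d|28:{28,14,7,4,2,1}  Σf=28+14+7+4+2+1=56
[q^29] f(29)=29,f(1)=1 ⇒ 30

24, 60, 31, 42, 40, 56, 30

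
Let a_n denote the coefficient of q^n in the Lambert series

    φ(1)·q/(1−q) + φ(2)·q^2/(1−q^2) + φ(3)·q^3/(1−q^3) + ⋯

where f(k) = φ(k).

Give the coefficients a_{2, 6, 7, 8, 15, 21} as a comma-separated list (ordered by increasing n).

q^2  k|2↦φ(k): 2:1 1:1  a_2=2
d|6:{6,3,2,1}  Σφ=2+2+1+1=6
d|7:{7,1}  Σφ=6+1=7
[q^8] φ(8)=4,φ(4)=2,φ(2)=1,φ(1)=1 ⇒ 8
[q^15] φ(1)=1,φ(3)=2,φ(5)=4,φ(15)=8 ⇒ 15
n=21: 1·21 3·7 7·3 21·1  φ→[1+2+6+12]=21

2, 6, 7, 8, 15, 21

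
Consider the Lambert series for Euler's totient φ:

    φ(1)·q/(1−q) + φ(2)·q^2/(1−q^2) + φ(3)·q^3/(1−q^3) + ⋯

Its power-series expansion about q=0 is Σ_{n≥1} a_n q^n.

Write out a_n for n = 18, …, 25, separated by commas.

n=18: 18·1 9·2 6·3 3·6 2·9 1·18  φ→[6+6+2+2+1+1]=18
n=19: 1·19 19·1  φ→[1+18]=19
n=20: 1·20 2·10 4·5 5·4 10·2 20·1  φ→[1+1+2+4+4+8]=20
n=21: 1·21 3·7 7·3 21·1  φ→[1+2+6+12]=21
[q^22] φ(22)=10,φ(11)=10,φ(2)=1,φ(1)=1 ⇒ 22
[q^23] φ(1)=1,φ(23)=22 ⇒ 23
[q^24] φ(1)=1,φ(2)=1,φ(3)=2,φ(4)=2,φ(6)=2,φ(8)=4,φ(12)=4,φ(24)=8 ⇒ 24
n=25: 25·1 5·5 1·25  φ→[20+4+1]=25

18, 19, 20, 21, 22, 23, 24, 25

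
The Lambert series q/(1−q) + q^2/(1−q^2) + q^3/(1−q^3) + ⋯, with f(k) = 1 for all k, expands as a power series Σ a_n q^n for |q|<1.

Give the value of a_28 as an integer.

q^28  k|28↦f(k): 28:1 14:1 7:1 4:1 2:1 1:1  a_28=6

a_28 = 6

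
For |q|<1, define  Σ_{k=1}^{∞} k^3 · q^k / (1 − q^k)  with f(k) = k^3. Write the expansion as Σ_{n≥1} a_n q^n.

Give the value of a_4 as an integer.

a_4 = 73

[q^4] f(1)=1,f(2)=8,f(4)=64 ⇒ 73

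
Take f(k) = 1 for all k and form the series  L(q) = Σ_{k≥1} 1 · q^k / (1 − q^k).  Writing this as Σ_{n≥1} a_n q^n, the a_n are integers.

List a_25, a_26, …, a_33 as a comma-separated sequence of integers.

d|25:{1,5,25}  Σf=1+1+1=3
[q^26] f(26)=1,f(13)=1,f(2)=1,f(1)=1 ⇒ 4
n=27: 27·1 9·3 3·9 1·27  f→[1+1+1+1]=4
q^28  k|28↦f(k): 28:1 14:1 7:1 4:1 2:1 1:1  a_28=6
d|29:{1,29}  Σf=1+1=2
q^30  k|30↦f(k): 1:1 2:1 3:1 5:1 6:1 10:1 15:1 30:1  a_30=8
q^31  k|31↦f(k): 31:1 1:1  a_31=2
n=32: 1·32 2·16 4·8 8·4 16·2 32·1  f→[1+1+1+1+1+1]=6
q^33  k|33↦f(k): 1:1 3:1 11:1 33:1  a_33=4

3, 4, 4, 6, 2, 8, 2, 6, 4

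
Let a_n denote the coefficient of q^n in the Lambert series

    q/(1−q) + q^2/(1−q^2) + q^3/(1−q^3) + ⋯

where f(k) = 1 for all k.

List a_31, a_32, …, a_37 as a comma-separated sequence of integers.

d|31:{1,31}  Σf=1+1=2
d|32:{32,16,8,4,2,1}  Σf=1+1+1+1+1+1=6
[q^33] f(1)=1,f(3)=1,f(11)=1,f(33)=1 ⇒ 4
n=34: 1·34 2·17 17·2 34·1  f→[1+1+1+1]=4
n=35: 1·35 5·7 7·5 35·1  f→[1+1+1+1]=4
q^36  k|36↦f(k): 36:1 18:1 12:1 9:1 6:1 4:1 3:1 2:1 1:1  a_36=9
d|37:{37,1}  Σf=1+1=2

2, 6, 4, 4, 4, 9, 2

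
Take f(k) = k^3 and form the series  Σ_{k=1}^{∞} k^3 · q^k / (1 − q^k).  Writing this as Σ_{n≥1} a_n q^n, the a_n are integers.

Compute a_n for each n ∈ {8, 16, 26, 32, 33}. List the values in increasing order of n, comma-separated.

585, 4681, 19782, 37449, 37296

[q^8] f(8)=512,f(4)=64,f(2)=8,f(1)=1 ⇒ 585
d|16:{1,2,4,8,16}  Σf=1+8+64+512+4096=4681
q^26  k|26↦f(k): 1:1 2:8 13:2197 26:17576  a_26=19782
[q^32] f(32)=32768,f(16)=4096,f(8)=512,f(4)=64,f(2)=8,f(1)=1 ⇒ 37449
q^33  k|33↦f(k): 1:1 3:27 11:1331 33:35937  a_33=37296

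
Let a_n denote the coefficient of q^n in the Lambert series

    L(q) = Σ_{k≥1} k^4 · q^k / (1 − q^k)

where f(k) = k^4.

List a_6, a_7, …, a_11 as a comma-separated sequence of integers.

q^6  k|6↦f(k): 6:1296 3:81 2:16 1:1  a_6=1394
n=7: 7·1 1·7  f→[2401+1]=2402
[q^8] f(8)=4096,f(4)=256,f(2)=16,f(1)=1 ⇒ 4369
[q^9] f(1)=1,f(3)=81,f(9)=6561 ⇒ 6643
d|10:{1,2,5,10}  Σf=1+16+625+10000=10642
d|11:{11,1}  Σf=14641+1=14642

1394, 2402, 4369, 6643, 10642, 14642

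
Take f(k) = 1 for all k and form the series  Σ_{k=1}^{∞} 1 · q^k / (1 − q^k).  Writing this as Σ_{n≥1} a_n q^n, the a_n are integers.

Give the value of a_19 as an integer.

a_19 = 2

d|19:{1,19}  Σf=1+1=2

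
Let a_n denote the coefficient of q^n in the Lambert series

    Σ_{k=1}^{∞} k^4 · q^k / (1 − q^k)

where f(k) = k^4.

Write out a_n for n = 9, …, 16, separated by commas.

6643, 10642, 14642, 22386, 28562, 40834, 51332, 69905

n=9: 1·9 3·3 9·1  f→[1+81+6561]=6643
q^10  k|10↦f(k): 10:10000 5:625 2:16 1:1  a_10=10642
n=11: 11·1 1·11  f→[14641+1]=14642
q^12  k|12↦f(k): 1:1 2:16 3:81 4:256 6:1296 12:20736  a_12=22386
[q^13] f(13)=28561,f(1)=1 ⇒ 28562
[q^14] f(14)=38416,f(7)=2401,f(2)=16,f(1)=1 ⇒ 40834
q^15  k|15↦f(k): 15:50625 5:625 3:81 1:1  a_15=51332
d|16:{1,2,4,8,16}  Σf=1+16+256+4096+65536=69905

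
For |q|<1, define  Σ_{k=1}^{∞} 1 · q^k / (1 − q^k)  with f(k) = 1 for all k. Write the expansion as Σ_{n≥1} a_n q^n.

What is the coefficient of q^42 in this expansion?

[q^42] f(1)=1,f(2)=1,f(3)=1,f(6)=1,f(7)=1,f(14)=1,f(21)=1,f(42)=1 ⇒ 8

a_42 = 8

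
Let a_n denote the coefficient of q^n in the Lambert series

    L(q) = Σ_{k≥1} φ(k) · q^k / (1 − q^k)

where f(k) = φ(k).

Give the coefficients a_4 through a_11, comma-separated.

[q^4] φ(4)=2,φ(2)=1,φ(1)=1 ⇒ 4
d|5:{1,5}  Σφ=1+4=5
n=6: 6·1 3·2 2·3 1·6  φ→[2+2+1+1]=6
n=7: 7·1 1·7  φ→[6+1]=7
q^8  k|8↦φ(k): 8:4 4:2 2:1 1:1  a_8=8
[q^9] φ(1)=1,φ(3)=2,φ(9)=6 ⇒ 9
[q^10] φ(1)=1,φ(2)=1,φ(5)=4,φ(10)=4 ⇒ 10
[q^11] φ(1)=1,φ(11)=10 ⇒ 11

4, 5, 6, 7, 8, 9, 10, 11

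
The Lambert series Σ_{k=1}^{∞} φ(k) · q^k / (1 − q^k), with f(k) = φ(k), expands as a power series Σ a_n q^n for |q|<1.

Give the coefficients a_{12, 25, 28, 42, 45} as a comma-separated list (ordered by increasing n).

d|12:{12,6,4,3,2,1}  Σφ=4+2+2+2+1+1=12
q^25  k|25↦φ(k): 25:20 5:4 1:1  a_25=25
n=28: 28·1 14·2 7·4 4·7 2·14 1·28  φ→[12+6+6+2+1+1]=28
[q^42] φ(42)=12,φ(21)=12,φ(14)=6,φ(7)=6,φ(6)=2,φ(3)=2,φ(2)=1,φ(1)=1 ⇒ 42
n=45: 1·45 3·15 5·9 9·5 15·3 45·1  φ→[1+2+4+6+8+24]=45

12, 25, 28, 42, 45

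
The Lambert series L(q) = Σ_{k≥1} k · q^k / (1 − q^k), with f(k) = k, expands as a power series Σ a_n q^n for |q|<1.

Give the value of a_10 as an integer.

a_10 = 18

[q^10] f(10)=10,f(5)=5,f(2)=2,f(1)=1 ⇒ 18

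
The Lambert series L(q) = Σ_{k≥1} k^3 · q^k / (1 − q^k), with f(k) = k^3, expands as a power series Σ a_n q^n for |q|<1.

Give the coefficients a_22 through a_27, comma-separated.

[q^22] f(22)=10648,f(11)=1331,f(2)=8,f(1)=1 ⇒ 11988
q^23  k|23↦f(k): 23:12167 1:1  a_23=12168
n=24: 1·24 2·12 3·8 4·6 6·4 8·3 12·2 24·1  f→[1+8+27+64+216+512+1728+13824]=16380
q^25  k|25↦f(k): 25:15625 5:125 1:1  a_25=15751
q^26  k|26↦f(k): 1:1 2:8 13:2197 26:17576  a_26=19782
q^27  k|27↦f(k): 27:19683 9:729 3:27 1:1  a_27=20440

11988, 12168, 16380, 15751, 19782, 20440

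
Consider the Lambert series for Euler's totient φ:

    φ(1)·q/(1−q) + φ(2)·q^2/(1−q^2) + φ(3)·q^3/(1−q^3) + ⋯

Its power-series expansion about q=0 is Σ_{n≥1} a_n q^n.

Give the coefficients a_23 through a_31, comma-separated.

n=23: 1·23 23·1  φ→[1+22]=23
q^24  k|24↦φ(k): 1:1 2:1 3:2 4:2 6:2 8:4 12:4 24:8  a_24=24
d|25:{25,5,1}  Σφ=20+4+1=25
q^26  k|26↦φ(k): 1:1 2:1 13:12 26:12  a_26=26
n=27: 1·27 3·9 9·3 27·1  φ→[1+2+6+18]=27
[q^28] φ(1)=1,φ(2)=1,φ(4)=2,φ(7)=6,φ(14)=6,φ(28)=12 ⇒ 28
n=29: 29·1 1·29  φ→[28+1]=29
d|30:{30,15,10,6,5,3,2,1}  Σφ=8+8+4+2+4+2+1+1=30
[q^31] φ(1)=1,φ(31)=30 ⇒ 31

23, 24, 25, 26, 27, 28, 29, 30, 31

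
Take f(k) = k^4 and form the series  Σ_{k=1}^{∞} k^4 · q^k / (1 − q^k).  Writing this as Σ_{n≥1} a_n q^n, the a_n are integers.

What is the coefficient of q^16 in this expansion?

a_16 = 69905

n=16: 1·16 2·8 4·4 8·2 16·1  f→[1+16+256+4096+65536]=69905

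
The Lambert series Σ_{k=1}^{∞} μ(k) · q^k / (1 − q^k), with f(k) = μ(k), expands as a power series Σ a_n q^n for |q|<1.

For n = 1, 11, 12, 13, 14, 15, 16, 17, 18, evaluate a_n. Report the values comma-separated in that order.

1, 0, 0, 0, 0, 0, 0, 0, 0

q^1  k|1↦μ(k): 1:1  a_1=1
q^11  k|11↦μ(k): 11:-1 1:1  a_11=0
d|12:{12,6,4,3,2,1}  Σμ=0+1+0+(-1)+(-1)+1=0
[q^13] μ(13)=-1,μ(1)=1 ⇒ 0
d|14:{14,7,2,1}  Σμ=1+(-1)+(-1)+1=0
d|15:{1,3,5,15}  Σμ=1+(-1)+(-1)+1=0
d|16:{16,8,4,2,1}  Σμ=0+0+0+(-1)+1=0
d|17:{17,1}  Σμ=(-1)+1=0
q^18  k|18↦μ(k): 1:1 2:-1 3:-1 6:1 9:0 18:0  a_18=0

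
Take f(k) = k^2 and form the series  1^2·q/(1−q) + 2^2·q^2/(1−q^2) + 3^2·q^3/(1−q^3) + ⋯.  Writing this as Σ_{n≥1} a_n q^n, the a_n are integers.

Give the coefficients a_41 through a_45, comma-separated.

q^41  k|41↦f(k): 41:1681 1:1  a_41=1682
q^42  k|42↦f(k): 1:1 2:4 3:9 6:36 7:49 14:196 21:441 42:1764  a_42=2500
[q^43] f(43)=1849,f(1)=1 ⇒ 1850
q^44  k|44↦f(k): 44:1936 22:484 11:121 4:16 2:4 1:1  a_44=2562
n=45: 45·1 15·3 9·5 5·9 3·15 1·45  f→[2025+225+81+25+9+1]=2366

1682, 2500, 1850, 2562, 2366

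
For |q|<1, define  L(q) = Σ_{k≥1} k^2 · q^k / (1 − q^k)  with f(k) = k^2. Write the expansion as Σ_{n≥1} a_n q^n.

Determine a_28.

q^28  k|28↦f(k): 28:784 14:196 7:49 4:16 2:4 1:1  a_28=1050

a_28 = 1050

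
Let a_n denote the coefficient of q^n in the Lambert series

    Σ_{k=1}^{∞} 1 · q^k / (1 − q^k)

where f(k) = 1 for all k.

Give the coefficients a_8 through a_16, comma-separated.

d|8:{1,2,4,8}  Σf=1+1+1+1=4
n=9: 1·9 3·3 9·1  f→[1+1+1]=3
n=10: 1·10 2·5 5·2 10·1  f→[1+1+1+1]=4
q^11  k|11↦f(k): 11:1 1:1  a_11=2
q^12  k|12↦f(k): 1:1 2:1 3:1 4:1 6:1 12:1  a_12=6
[q^13] f(13)=1,f(1)=1 ⇒ 2
q^14  k|14↦f(k): 1:1 2:1 7:1 14:1  a_14=4
[q^15] f(15)=1,f(5)=1,f(3)=1,f(1)=1 ⇒ 4
[q^16] f(16)=1,f(8)=1,f(4)=1,f(2)=1,f(1)=1 ⇒ 5

4, 3, 4, 2, 6, 2, 4, 4, 5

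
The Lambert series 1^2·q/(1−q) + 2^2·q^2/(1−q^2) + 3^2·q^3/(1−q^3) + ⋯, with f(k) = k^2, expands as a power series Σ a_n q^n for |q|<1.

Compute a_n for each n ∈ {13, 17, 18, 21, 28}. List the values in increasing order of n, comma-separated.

170, 290, 455, 500, 1050

d|13:{1,13}  Σf=1+169=170
d|17:{1,17}  Σf=1+289=290
[q^18] f(1)=1,f(2)=4,f(3)=9,f(6)=36,f(9)=81,f(18)=324 ⇒ 455
[q^21] f(21)=441,f(7)=49,f(3)=9,f(1)=1 ⇒ 500
q^28  k|28↦f(k): 1:1 2:4 4:16 7:49 14:196 28:784  a_28=1050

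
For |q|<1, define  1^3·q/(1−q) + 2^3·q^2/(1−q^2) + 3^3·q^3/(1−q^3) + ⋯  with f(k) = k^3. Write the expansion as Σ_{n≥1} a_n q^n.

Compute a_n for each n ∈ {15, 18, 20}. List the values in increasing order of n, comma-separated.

3528, 6813, 9198

n=15: 15·1 5·3 3·5 1·15  f→[3375+125+27+1]=3528
d|18:{18,9,6,3,2,1}  Σf=5832+729+216+27+8+1=6813
d|20:{1,2,4,5,10,20}  Σf=1+8+64+125+1000+8000=9198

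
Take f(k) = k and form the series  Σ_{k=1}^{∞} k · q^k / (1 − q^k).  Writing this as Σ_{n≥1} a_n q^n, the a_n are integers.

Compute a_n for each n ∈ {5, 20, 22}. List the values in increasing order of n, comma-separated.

6, 42, 36

d|5:{1,5}  Σf=1+5=6
[q^20] f(20)=20,f(10)=10,f(5)=5,f(4)=4,f(2)=2,f(1)=1 ⇒ 42
d|22:{1,2,11,22}  Σf=1+2+11+22=36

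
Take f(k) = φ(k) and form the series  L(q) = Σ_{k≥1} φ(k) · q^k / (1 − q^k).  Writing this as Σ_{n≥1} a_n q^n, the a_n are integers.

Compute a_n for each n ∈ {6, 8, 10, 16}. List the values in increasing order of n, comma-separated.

q^6  k|6↦φ(k): 1:1 2:1 3:2 6:2  a_6=6
q^8  k|8↦φ(k): 8:4 4:2 2:1 1:1  a_8=8
n=10: 10·1 5·2 2·5 1·10  φ→[4+4+1+1]=10
d|16:{16,8,4,2,1}  Σφ=8+4+2+1+1=16

6, 8, 10, 16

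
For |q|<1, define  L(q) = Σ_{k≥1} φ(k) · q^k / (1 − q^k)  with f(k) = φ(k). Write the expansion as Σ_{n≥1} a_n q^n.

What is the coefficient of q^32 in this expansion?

d|32:{1,2,4,8,16,32}  Σφ=1+1+2+4+8+16=32

a_32 = 32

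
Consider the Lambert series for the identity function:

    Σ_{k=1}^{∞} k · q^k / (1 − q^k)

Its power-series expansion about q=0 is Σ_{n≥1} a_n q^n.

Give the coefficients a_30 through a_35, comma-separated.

72, 32, 63, 48, 54, 48

n=30: 30·1 15·2 10·3 6·5 5·6 3·10 2·15 1·30  f→[30+15+10+6+5+3+2+1]=72
d|31:{1,31}  Σf=1+31=32
q^32  k|32↦f(k): 1:1 2:2 4:4 8:8 16:16 32:32  a_32=63
q^33  k|33↦f(k): 33:33 11:11 3:3 1:1  a_33=48
d|34:{34,17,2,1}  Σf=34+17+2+1=54
[q^35] f(35)=35,f(7)=7,f(5)=5,f(1)=1 ⇒ 48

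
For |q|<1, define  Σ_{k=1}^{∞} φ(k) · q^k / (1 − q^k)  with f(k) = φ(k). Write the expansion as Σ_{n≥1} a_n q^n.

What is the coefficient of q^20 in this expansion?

d|20:{20,10,5,4,2,1}  Σφ=8+4+4+2+1+1=20

a_20 = 20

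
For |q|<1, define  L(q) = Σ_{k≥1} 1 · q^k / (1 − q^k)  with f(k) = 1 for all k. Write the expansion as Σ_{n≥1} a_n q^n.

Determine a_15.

d|15:{1,3,5,15}  Σf=1+1+1+1=4

a_15 = 4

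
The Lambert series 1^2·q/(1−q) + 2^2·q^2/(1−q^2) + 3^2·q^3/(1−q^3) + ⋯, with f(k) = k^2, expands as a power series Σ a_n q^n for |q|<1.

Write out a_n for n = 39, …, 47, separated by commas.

[q^39] f(39)=1521,f(13)=169,f(3)=9,f(1)=1 ⇒ 1700
n=40: 40·1 20·2 10·4 8·5 5·8 4·10 2·20 1·40  f→[1600+400+100+64+25+16+4+1]=2210
q^41  k|41↦f(k): 41:1681 1:1  a_41=1682
q^42  k|42↦f(k): 1:1 2:4 3:9 6:36 7:49 14:196 21:441 42:1764  a_42=2500
[q^43] f(43)=1849,f(1)=1 ⇒ 1850
d|44:{44,22,11,4,2,1}  Σf=1936+484+121+16+4+1=2562
d|45:{1,3,5,9,15,45}  Σf=1+9+25+81+225+2025=2366
q^46  k|46↦f(k): 46:2116 23:529 2:4 1:1  a_46=2650
[q^47] f(1)=1,f(47)=2209 ⇒ 2210

1700, 2210, 1682, 2500, 1850, 2562, 2366, 2650, 2210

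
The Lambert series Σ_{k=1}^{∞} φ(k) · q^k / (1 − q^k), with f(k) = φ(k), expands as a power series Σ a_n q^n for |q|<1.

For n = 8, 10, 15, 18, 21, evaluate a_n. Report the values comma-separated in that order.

[q^8] φ(1)=1,φ(2)=1,φ(4)=2,φ(8)=4 ⇒ 8
q^10  k|10↦φ(k): 1:1 2:1 5:4 10:4  a_10=10
n=15: 1·15 3·5 5·3 15·1  φ→[1+2+4+8]=15
q^18  k|18↦φ(k): 18:6 9:6 6:2 3:2 2:1 1:1  a_18=18
[q^21] φ(21)=12,φ(7)=6,φ(3)=2,φ(1)=1 ⇒ 21

8, 10, 15, 18, 21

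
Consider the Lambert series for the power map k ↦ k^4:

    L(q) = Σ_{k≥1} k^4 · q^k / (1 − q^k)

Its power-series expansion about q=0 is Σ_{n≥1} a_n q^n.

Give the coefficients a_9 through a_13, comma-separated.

6643, 10642, 14642, 22386, 28562

[q^9] f(9)=6561,f(3)=81,f(1)=1 ⇒ 6643
[q^10] f(10)=10000,f(5)=625,f(2)=16,f(1)=1 ⇒ 10642
d|11:{1,11}  Σf=1+14641=14642
[q^12] f(12)=20736,f(6)=1296,f(4)=256,f(3)=81,f(2)=16,f(1)=1 ⇒ 22386
q^13  k|13↦f(k): 13:28561 1:1  a_13=28562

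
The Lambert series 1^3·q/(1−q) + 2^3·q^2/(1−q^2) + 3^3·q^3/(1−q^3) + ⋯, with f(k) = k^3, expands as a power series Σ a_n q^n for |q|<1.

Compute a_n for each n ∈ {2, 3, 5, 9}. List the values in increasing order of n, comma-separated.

9, 28, 126, 757

d|2:{1,2}  Σf=1+8=9
n=3: 3·1 1·3  f→[27+1]=28
n=5: 1·5 5·1  f→[1+125]=126
q^9  k|9↦f(k): 9:729 3:27 1:1  a_9=757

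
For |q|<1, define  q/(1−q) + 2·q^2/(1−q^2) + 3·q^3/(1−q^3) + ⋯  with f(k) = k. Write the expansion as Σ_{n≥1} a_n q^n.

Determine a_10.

a_10 = 18

d|10:{10,5,2,1}  Σf=10+5+2+1=18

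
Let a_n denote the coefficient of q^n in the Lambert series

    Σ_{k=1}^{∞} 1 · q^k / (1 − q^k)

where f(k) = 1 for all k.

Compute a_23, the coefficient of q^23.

a_23 = 2

d|23:{23,1}  Σf=1+1=2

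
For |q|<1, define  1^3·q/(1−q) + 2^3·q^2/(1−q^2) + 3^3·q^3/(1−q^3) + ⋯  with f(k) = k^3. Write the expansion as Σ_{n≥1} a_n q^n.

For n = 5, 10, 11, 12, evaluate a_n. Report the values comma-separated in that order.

q^5  k|5↦f(k): 1:1 5:125  a_5=126
[q^10] f(10)=1000,f(5)=125,f(2)=8,f(1)=1 ⇒ 1134
q^11  k|11↦f(k): 1:1 11:1331  a_11=1332
n=12: 12·1 6·2 4·3 3·4 2·6 1·12  f→[1728+216+64+27+8+1]=2044

126, 1134, 1332, 2044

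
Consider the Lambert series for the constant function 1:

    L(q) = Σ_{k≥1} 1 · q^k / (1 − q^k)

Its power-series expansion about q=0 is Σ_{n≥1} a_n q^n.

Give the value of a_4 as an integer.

a_4 = 3

[q^4] f(1)=1,f(2)=1,f(4)=1 ⇒ 3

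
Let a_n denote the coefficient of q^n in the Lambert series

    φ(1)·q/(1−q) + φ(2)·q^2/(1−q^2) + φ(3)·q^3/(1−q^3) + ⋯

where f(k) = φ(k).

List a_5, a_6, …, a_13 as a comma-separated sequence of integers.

[q^5] φ(1)=1,φ(5)=4 ⇒ 5
q^6  k|6↦φ(k): 6:2 3:2 2:1 1:1  a_6=6
q^7  k|7↦φ(k): 7:6 1:1  a_7=7
n=8: 1·8 2·4 4·2 8·1  φ→[1+1+2+4]=8
d|9:{1,3,9}  Σφ=1+2+6=9
q^10  k|10↦φ(k): 10:4 5:4 2:1 1:1  a_10=10
q^11  k|11↦φ(k): 11:10 1:1  a_11=11
[q^12] φ(1)=1,φ(2)=1,φ(3)=2,φ(4)=2,φ(6)=2,φ(12)=4 ⇒ 12
n=13: 1·13 13·1  φ→[1+12]=13

5, 6, 7, 8, 9, 10, 11, 12, 13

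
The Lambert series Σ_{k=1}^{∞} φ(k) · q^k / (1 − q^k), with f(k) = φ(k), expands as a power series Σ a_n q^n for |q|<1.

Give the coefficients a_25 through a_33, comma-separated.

n=25: 25·1 5·5 1·25  φ→[20+4+1]=25
d|26:{26,13,2,1}  Σφ=12+12+1+1=26
[q^27] φ(27)=18,φ(9)=6,φ(3)=2,φ(1)=1 ⇒ 27
d|28:{28,14,7,4,2,1}  Σφ=12+6+6+2+1+1=28
d|29:{1,29}  Σφ=1+28=29
q^30  k|30↦φ(k): 30:8 15:8 10:4 6:2 5:4 3:2 2:1 1:1  a_30=30
q^31  k|31↦φ(k): 31:30 1:1  a_31=31
[q^32] φ(32)=16,φ(16)=8,φ(8)=4,φ(4)=2,φ(2)=1,φ(1)=1 ⇒ 32
q^33  k|33↦φ(k): 1:1 3:2 11:10 33:20  a_33=33

25, 26, 27, 28, 29, 30, 31, 32, 33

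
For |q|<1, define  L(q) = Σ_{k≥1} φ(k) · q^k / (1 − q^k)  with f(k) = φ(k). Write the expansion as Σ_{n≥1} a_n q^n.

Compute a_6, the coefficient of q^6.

n=6: 1·6 2·3 3·2 6·1  φ→[1+1+2+2]=6

a_6 = 6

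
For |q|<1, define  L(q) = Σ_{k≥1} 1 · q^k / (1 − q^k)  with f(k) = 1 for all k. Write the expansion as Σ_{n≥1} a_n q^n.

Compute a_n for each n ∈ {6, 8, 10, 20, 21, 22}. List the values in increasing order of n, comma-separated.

d|6:{1,2,3,6}  Σf=1+1+1+1=4
d|8:{8,4,2,1}  Σf=1+1+1+1=4
[q^10] f(10)=1,f(5)=1,f(2)=1,f(1)=1 ⇒ 4
q^20  k|20↦f(k): 20:1 10:1 5:1 4:1 2:1 1:1  a_20=6
[q^21] f(21)=1,f(7)=1,f(3)=1,f(1)=1 ⇒ 4
d|22:{22,11,2,1}  Σf=1+1+1+1=4

4, 4, 4, 6, 4, 4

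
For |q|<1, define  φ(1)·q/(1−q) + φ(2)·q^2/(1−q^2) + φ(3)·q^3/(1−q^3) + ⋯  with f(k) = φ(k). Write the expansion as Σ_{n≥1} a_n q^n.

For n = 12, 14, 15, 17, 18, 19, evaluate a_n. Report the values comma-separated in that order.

q^12  k|12↦φ(k): 1:1 2:1 3:2 4:2 6:2 12:4  a_12=12
q^14  k|14↦φ(k): 1:1 2:1 7:6 14:6  a_14=14
n=15: 1·15 3·5 5·3 15·1  φ→[1+2+4+8]=15
[q^17] φ(17)=16,φ(1)=1 ⇒ 17
q^18  k|18↦φ(k): 1:1 2:1 3:2 6:2 9:6 18:6  a_18=18
q^19  k|19↦φ(k): 1:1 19:18  a_19=19

12, 14, 15, 17, 18, 19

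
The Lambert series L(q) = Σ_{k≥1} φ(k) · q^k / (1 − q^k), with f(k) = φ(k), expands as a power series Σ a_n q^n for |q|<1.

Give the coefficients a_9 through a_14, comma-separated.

q^9  k|9↦φ(k): 9:6 3:2 1:1  a_9=9
q^10  k|10↦φ(k): 1:1 2:1 5:4 10:4  a_10=10
[q^11] φ(11)=10,φ(1)=1 ⇒ 11
d|12:{12,6,4,3,2,1}  Σφ=4+2+2+2+1+1=12
n=13: 1·13 13·1  φ→[1+12]=13
[q^14] φ(1)=1,φ(2)=1,φ(7)=6,φ(14)=6 ⇒ 14

9, 10, 11, 12, 13, 14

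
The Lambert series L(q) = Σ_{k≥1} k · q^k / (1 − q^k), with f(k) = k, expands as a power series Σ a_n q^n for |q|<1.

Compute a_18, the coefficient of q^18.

d|18:{1,2,3,6,9,18}  Σf=1+2+3+6+9+18=39

a_18 = 39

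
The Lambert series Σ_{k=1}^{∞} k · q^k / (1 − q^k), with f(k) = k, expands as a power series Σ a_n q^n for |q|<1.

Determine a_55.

a_55 = 72

q^55  k|55↦f(k): 55:55 11:11 5:5 1:1  a_55=72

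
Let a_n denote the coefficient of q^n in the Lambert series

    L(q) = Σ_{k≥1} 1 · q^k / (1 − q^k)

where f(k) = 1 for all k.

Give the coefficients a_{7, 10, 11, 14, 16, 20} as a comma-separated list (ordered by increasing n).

d|7:{1,7}  Σf=1+1=2
q^10  k|10↦f(k): 10:1 5:1 2:1 1:1  a_10=4
n=11: 1·11 11·1  f→[1+1]=2
[q^14] f(14)=1,f(7)=1,f(2)=1,f(1)=1 ⇒ 4
d|16:{1,2,4,8,16}  Σf=1+1+1+1+1=5
d|20:{1,2,4,5,10,20}  Σf=1+1+1+1+1+1=6

2, 4, 2, 4, 5, 6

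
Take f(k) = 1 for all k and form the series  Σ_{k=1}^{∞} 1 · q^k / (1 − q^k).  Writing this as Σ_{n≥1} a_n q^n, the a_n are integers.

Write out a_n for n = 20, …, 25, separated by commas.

6, 4, 4, 2, 8, 3

n=20: 20·1 10·2 5·4 4·5 2·10 1·20  f→[1+1+1+1+1+1]=6
q^21  k|21↦f(k): 1:1 3:1 7:1 21:1  a_21=4
[q^22] f(1)=1,f(2)=1,f(11)=1,f(22)=1 ⇒ 4
q^23  k|23↦f(k): 23:1 1:1  a_23=2
n=24: 1·24 2·12 3·8 4·6 6·4 8·3 12·2 24·1  f→[1+1+1+1+1+1+1+1]=8
n=25: 25·1 5·5 1·25  f→[1+1+1]=3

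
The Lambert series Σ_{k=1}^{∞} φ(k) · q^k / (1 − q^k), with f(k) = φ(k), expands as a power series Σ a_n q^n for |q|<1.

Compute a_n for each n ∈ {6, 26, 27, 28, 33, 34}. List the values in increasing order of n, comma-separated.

q^6  k|6↦φ(k): 6:2 3:2 2:1 1:1  a_6=6
n=26: 1·26 2·13 13·2 26·1  φ→[1+1+12+12]=26
q^27  k|27↦φ(k): 1:1 3:2 9:6 27:18  a_27=27
n=28: 1·28 2·14 4·7 7·4 14·2 28·1  φ→[1+1+2+6+6+12]=28
[q^33] φ(1)=1,φ(3)=2,φ(11)=10,φ(33)=20 ⇒ 33
[q^34] φ(1)=1,φ(2)=1,φ(17)=16,φ(34)=16 ⇒ 34

6, 26, 27, 28, 33, 34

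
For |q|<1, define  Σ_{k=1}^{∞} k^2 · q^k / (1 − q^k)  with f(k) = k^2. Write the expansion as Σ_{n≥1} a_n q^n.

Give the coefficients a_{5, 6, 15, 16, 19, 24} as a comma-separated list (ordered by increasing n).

26, 50, 260, 341, 362, 850

d|5:{1,5}  Σf=1+25=26
d|6:{1,2,3,6}  Σf=1+4+9+36=50
n=15: 15·1 5·3 3·5 1·15  f→[225+25+9+1]=260
n=16: 16·1 8·2 4·4 2·8 1·16  f→[256+64+16+4+1]=341
n=19: 1·19 19·1  f→[1+361]=362
[q^24] f(1)=1,f(2)=4,f(3)=9,f(4)=16,f(6)=36,f(8)=64,f(12)=144,f(24)=576 ⇒ 850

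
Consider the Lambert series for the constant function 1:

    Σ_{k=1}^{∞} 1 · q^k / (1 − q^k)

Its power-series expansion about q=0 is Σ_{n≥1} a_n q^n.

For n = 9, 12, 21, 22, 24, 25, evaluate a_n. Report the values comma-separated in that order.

3, 6, 4, 4, 8, 3

q^9  k|9↦f(k): 1:1 3:1 9:1  a_9=3
n=12: 12·1 6·2 4·3 3·4 2·6 1·12  f→[1+1+1+1+1+1]=6
[q^21] f(21)=1,f(7)=1,f(3)=1,f(1)=1 ⇒ 4
n=22: 1·22 2·11 11·2 22·1  f→[1+1+1+1]=4
[q^24] f(24)=1,f(12)=1,f(8)=1,f(6)=1,f(4)=1,f(3)=1,f(2)=1,f(1)=1 ⇒ 8
n=25: 1·25 5·5 25·1  f→[1+1+1]=3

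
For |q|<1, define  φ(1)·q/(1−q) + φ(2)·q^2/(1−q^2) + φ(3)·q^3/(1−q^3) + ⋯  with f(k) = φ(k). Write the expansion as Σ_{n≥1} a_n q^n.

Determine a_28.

[q^28] φ(1)=1,φ(2)=1,φ(4)=2,φ(7)=6,φ(14)=6,φ(28)=12 ⇒ 28

a_28 = 28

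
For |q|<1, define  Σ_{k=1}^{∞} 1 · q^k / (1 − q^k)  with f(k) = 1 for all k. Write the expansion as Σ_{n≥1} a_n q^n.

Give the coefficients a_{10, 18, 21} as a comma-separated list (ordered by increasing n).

4, 6, 4

q^10  k|10↦f(k): 1:1 2:1 5:1 10:1  a_10=4
d|18:{1,2,3,6,9,18}  Σf=1+1+1+1+1+1=6
q^21  k|21↦f(k): 1:1 3:1 7:1 21:1  a_21=4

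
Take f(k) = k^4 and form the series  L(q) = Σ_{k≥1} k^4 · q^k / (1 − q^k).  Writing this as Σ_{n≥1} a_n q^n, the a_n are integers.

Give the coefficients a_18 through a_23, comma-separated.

112931, 130322, 170898, 196964, 248914, 279842

q^18  k|18↦f(k): 1:1 2:16 3:81 6:1296 9:6561 18:104976  a_18=112931
d|19:{1,19}  Σf=1+130321=130322
d|20:{1,2,4,5,10,20}  Σf=1+16+256+625+10000+160000=170898
d|21:{1,3,7,21}  Σf=1+81+2401+194481=196964
d|22:{1,2,11,22}  Σf=1+16+14641+234256=248914
q^23  k|23↦f(k): 23:279841 1:1  a_23=279842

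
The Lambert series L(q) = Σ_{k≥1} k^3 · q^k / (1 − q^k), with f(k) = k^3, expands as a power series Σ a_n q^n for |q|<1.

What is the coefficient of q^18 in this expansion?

[q^18] f(18)=5832,f(9)=729,f(6)=216,f(3)=27,f(2)=8,f(1)=1 ⇒ 6813

a_18 = 6813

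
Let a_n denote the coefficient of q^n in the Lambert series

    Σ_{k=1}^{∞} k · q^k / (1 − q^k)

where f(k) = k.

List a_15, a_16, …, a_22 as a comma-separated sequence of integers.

q^15  k|15↦f(k): 15:15 5:5 3:3 1:1  a_15=24
[q^16] f(16)=16,f(8)=8,f(4)=4,f(2)=2,f(1)=1 ⇒ 31
d|17:{17,1}  Σf=17+1=18
d|18:{18,9,6,3,2,1}  Σf=18+9+6+3+2+1=39
n=19: 1·19 19·1  f→[1+19]=20
[q^20] f(1)=1,f(2)=2,f(4)=4,f(5)=5,f(10)=10,f(20)=20 ⇒ 42
d|21:{1,3,7,21}  Σf=1+3+7+21=32
[q^22] f(1)=1,f(2)=2,f(11)=11,f(22)=22 ⇒ 36

24, 31, 18, 39, 20, 42, 32, 36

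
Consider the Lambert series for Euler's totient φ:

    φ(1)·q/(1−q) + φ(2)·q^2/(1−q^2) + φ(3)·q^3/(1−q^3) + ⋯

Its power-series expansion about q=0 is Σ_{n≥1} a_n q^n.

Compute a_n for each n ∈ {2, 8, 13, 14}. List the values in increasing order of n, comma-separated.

n=2: 1·2 2·1  φ→[1+1]=2
[q^8] φ(1)=1,φ(2)=1,φ(4)=2,φ(8)=4 ⇒ 8
n=13: 1·13 13·1  φ→[1+12]=13
d|14:{14,7,2,1}  Σφ=6+6+1+1=14

2, 8, 13, 14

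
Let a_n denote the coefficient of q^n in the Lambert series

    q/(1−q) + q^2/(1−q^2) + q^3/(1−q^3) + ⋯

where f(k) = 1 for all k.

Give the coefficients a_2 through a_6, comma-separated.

n=2: 1·2 2·1  f→[1+1]=2
d|3:{3,1}  Σf=1+1=2
d|4:{1,2,4}  Σf=1+1+1=3
q^5  k|5↦f(k): 1:1 5:1  a_5=2
q^6  k|6↦f(k): 1:1 2:1 3:1 6:1  a_6=4

2, 2, 3, 2, 4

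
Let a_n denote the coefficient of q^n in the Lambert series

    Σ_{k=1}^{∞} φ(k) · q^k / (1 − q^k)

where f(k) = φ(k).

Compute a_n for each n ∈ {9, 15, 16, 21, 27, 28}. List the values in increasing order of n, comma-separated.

n=9: 1·9 3·3 9·1  φ→[1+2+6]=9
n=15: 15·1 5·3 3·5 1·15  φ→[8+4+2+1]=15
[q^16] φ(1)=1,φ(2)=1,φ(4)=2,φ(8)=4,φ(16)=8 ⇒ 16
d|21:{1,3,7,21}  Σφ=1+2+6+12=21
[q^27] φ(1)=1,φ(3)=2,φ(9)=6,φ(27)=18 ⇒ 27
q^28  k|28↦φ(k): 1:1 2:1 4:2 7:6 14:6 28:12  a_28=28

9, 15, 16, 21, 27, 28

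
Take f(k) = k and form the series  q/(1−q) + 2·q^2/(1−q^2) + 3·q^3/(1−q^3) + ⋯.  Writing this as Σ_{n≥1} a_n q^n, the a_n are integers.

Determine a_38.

d|38:{38,19,2,1}  Σf=38+19+2+1=60

a_38 = 60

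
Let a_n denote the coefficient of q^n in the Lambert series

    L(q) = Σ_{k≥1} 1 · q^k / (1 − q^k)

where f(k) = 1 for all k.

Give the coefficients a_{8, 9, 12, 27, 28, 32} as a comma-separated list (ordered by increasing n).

q^8  k|8↦f(k): 8:1 4:1 2:1 1:1  a_8=4
q^9  k|9↦f(k): 9:1 3:1 1:1  a_9=3
n=12: 12·1 6·2 4·3 3·4 2·6 1·12  f→[1+1+1+1+1+1]=6
d|27:{1,3,9,27}  Σf=1+1+1+1=4
q^28  k|28↦f(k): 28:1 14:1 7:1 4:1 2:1 1:1  a_28=6
d|32:{32,16,8,4,2,1}  Σf=1+1+1+1+1+1=6

4, 3, 6, 4, 6, 6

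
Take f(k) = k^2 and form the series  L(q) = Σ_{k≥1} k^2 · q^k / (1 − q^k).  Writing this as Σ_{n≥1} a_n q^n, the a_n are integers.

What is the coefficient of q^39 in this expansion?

n=39: 1·39 3·13 13·3 39·1  f→[1+9+169+1521]=1700

a_39 = 1700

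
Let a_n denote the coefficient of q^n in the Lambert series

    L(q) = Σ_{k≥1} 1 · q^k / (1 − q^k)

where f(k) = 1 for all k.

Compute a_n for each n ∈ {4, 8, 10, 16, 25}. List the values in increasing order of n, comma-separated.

[q^4] f(1)=1,f(2)=1,f(4)=1 ⇒ 3
d|8:{8,4,2,1}  Σf=1+1+1+1=4
n=10: 1·10 2·5 5·2 10·1  f→[1+1+1+1]=4
n=16: 16·1 8·2 4·4 2·8 1·16  f→[1+1+1+1+1]=5
d|25:{25,5,1}  Σf=1+1+1=3

3, 4, 4, 5, 3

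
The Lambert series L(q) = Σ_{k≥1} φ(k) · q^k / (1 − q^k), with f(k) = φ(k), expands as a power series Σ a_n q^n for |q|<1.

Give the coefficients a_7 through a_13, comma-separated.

d|7:{7,1}  Σφ=6+1=7
[q^8] φ(1)=1,φ(2)=1,φ(4)=2,φ(8)=4 ⇒ 8
n=9: 1·9 3·3 9·1  φ→[1+2+6]=9
q^10  k|10↦φ(k): 10:4 5:4 2:1 1:1  a_10=10
[q^11] φ(1)=1,φ(11)=10 ⇒ 11
q^12  k|12↦φ(k): 1:1 2:1 3:2 4:2 6:2 12:4  a_12=12
n=13: 1·13 13·1  φ→[1+12]=13

7, 8, 9, 10, 11, 12, 13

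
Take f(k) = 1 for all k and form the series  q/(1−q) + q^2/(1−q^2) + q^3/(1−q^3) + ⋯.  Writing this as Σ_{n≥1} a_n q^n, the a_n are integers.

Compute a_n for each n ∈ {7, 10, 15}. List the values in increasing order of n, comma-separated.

2, 4, 4

n=7: 1·7 7·1  f→[1+1]=2
[q^10] f(1)=1,f(2)=1,f(5)=1,f(10)=1 ⇒ 4
d|15:{1,3,5,15}  Σf=1+1+1+1=4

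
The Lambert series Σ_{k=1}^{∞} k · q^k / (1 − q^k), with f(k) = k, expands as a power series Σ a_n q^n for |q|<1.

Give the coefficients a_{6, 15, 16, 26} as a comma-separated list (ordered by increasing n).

[q^6] f(6)=6,f(3)=3,f(2)=2,f(1)=1 ⇒ 12
d|15:{1,3,5,15}  Σf=1+3+5+15=24
[q^16] f(16)=16,f(8)=8,f(4)=4,f(2)=2,f(1)=1 ⇒ 31
q^26  k|26↦f(k): 1:1 2:2 13:13 26:26  a_26=42

12, 24, 31, 42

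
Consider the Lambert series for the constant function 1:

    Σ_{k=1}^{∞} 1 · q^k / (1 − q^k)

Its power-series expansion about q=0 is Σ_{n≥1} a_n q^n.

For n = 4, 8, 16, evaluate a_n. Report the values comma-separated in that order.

3, 4, 5

[q^4] f(4)=1,f(2)=1,f(1)=1 ⇒ 3
n=8: 8·1 4·2 2·4 1·8  f→[1+1+1+1]=4
q^16  k|16↦f(k): 1:1 2:1 4:1 8:1 16:1  a_16=5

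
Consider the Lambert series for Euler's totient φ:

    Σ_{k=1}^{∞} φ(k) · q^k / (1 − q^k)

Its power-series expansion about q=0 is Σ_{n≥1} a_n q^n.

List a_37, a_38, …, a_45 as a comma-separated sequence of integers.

d|37:{37,1}  Σφ=36+1=37
n=38: 1·38 2·19 19·2 38·1  φ→[1+1+18+18]=38
q^39  k|39↦φ(k): 39:24 13:12 3:2 1:1  a_39=39
n=40: 40·1 20·2 10·4 8·5 5·8 4·10 2·20 1·40  φ→[16+8+4+4+4+2+1+1]=40
n=41: 1·41 41·1  φ→[1+40]=41
d|42:{1,2,3,6,7,14,21,42}  Σφ=1+1+2+2+6+6+12+12=42
d|43:{1,43}  Σφ=1+42=43
q^44  k|44↦φ(k): 1:1 2:1 4:2 11:10 22:10 44:20  a_44=44
q^45  k|45↦φ(k): 45:24 15:8 9:6 5:4 3:2 1:1  a_45=45

37, 38, 39, 40, 41, 42, 43, 44, 45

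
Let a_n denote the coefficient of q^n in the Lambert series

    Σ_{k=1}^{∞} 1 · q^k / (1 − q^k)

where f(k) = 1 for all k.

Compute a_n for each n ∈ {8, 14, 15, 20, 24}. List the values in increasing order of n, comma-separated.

4, 4, 4, 6, 8

[q^8] f(8)=1,f(4)=1,f(2)=1,f(1)=1 ⇒ 4
q^14  k|14↦f(k): 1:1 2:1 7:1 14:1  a_14=4
[q^15] f(1)=1,f(3)=1,f(5)=1,f(15)=1 ⇒ 4
[q^20] f(1)=1,f(2)=1,f(4)=1,f(5)=1,f(10)=1,f(20)=1 ⇒ 6
q^24  k|24↦f(k): 1:1 2:1 3:1 4:1 6:1 8:1 12:1 24:1  a_24=8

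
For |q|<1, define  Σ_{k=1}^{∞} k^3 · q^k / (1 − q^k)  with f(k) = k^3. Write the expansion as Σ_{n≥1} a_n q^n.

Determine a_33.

q^33  k|33↦f(k): 33:35937 11:1331 3:27 1:1  a_33=37296

a_33 = 37296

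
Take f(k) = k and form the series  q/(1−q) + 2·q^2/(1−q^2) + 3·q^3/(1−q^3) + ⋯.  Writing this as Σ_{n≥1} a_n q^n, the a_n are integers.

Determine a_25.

q^25  k|25↦f(k): 1:1 5:5 25:25  a_25=31

a_25 = 31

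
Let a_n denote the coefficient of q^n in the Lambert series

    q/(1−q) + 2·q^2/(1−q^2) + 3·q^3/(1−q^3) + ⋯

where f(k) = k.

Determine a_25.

d|25:{1,5,25}  Σf=1+5+25=31

a_25 = 31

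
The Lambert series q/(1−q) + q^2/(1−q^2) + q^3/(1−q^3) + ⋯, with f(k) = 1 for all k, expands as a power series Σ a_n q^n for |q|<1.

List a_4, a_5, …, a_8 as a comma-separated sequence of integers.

3, 2, 4, 2, 4

[q^4] f(4)=1,f(2)=1,f(1)=1 ⇒ 3
q^5  k|5↦f(k): 1:1 5:1  a_5=2
n=6: 6·1 3·2 2·3 1·6  f→[1+1+1+1]=4
q^7  k|7↦f(k): 1:1 7:1  a_7=2
[q^8] f(8)=1,f(4)=1,f(2)=1,f(1)=1 ⇒ 4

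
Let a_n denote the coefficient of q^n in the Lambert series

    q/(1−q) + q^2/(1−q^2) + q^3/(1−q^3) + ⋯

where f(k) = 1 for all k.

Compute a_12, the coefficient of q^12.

a_12 = 6

[q^12] f(12)=1,f(6)=1,f(4)=1,f(3)=1,f(2)=1,f(1)=1 ⇒ 6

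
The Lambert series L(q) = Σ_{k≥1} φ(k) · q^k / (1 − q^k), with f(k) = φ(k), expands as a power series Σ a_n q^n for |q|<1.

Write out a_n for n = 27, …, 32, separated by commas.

q^27  k|27↦φ(k): 27:18 9:6 3:2 1:1  a_27=27
q^28  k|28↦φ(k): 1:1 2:1 4:2 7:6 14:6 28:12  a_28=28
n=29: 29·1 1·29  φ→[28+1]=29
[q^30] φ(30)=8,φ(15)=8,φ(10)=4,φ(6)=2,φ(5)=4,φ(3)=2,φ(2)=1,φ(1)=1 ⇒ 30
q^31  k|31↦φ(k): 31:30 1:1  a_31=31
d|32:{32,16,8,4,2,1}  Σφ=16+8+4+2+1+1=32

27, 28, 29, 30, 31, 32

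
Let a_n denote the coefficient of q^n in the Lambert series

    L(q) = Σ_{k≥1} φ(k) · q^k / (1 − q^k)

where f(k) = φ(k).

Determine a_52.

n=52: 52·1 26·2 13·4 4·13 2·26 1·52  φ→[24+12+12+2+1+1]=52

a_52 = 52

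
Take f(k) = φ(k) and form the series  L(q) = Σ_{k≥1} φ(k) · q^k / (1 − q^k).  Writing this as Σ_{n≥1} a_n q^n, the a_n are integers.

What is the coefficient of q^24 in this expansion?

[q^24] φ(1)=1,φ(2)=1,φ(3)=2,φ(4)=2,φ(6)=2,φ(8)=4,φ(12)=4,φ(24)=8 ⇒ 24

a_24 = 24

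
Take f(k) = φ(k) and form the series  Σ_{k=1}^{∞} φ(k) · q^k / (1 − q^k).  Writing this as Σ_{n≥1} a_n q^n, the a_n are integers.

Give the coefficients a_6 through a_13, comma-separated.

d|6:{6,3,2,1}  Σφ=2+2+1+1=6
q^7  k|7↦φ(k): 1:1 7:6  a_7=7
[q^8] φ(1)=1,φ(2)=1,φ(4)=2,φ(8)=4 ⇒ 8
n=9: 1·9 3·3 9·1  φ→[1+2+6]=9
q^10  k|10↦φ(k): 10:4 5:4 2:1 1:1  a_10=10
q^11  k|11↦φ(k): 11:10 1:1  a_11=11
n=12: 1·12 2·6 3·4 4·3 6·2 12·1  φ→[1+1+2+2+2+4]=12
[q^13] φ(1)=1,φ(13)=12 ⇒ 13

6, 7, 8, 9, 10, 11, 12, 13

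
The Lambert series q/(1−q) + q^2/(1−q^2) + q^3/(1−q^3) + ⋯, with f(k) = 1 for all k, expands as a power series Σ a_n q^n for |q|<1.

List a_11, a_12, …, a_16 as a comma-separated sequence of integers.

2, 6, 2, 4, 4, 5

d|11:{1,11}  Σf=1+1=2
n=12: 12·1 6·2 4·3 3·4 2·6 1·12  f→[1+1+1+1+1+1]=6
q^13  k|13↦f(k): 1:1 13:1  a_13=2
q^14  k|14↦f(k): 1:1 2:1 7:1 14:1  a_14=4
[q^15] f(15)=1,f(5)=1,f(3)=1,f(1)=1 ⇒ 4
q^16  k|16↦f(k): 1:1 2:1 4:1 8:1 16:1  a_16=5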